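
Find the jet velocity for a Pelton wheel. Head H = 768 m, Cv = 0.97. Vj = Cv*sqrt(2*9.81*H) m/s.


Vj = 0.97 * sqrt(2*9.81*768) = 119.0699 m/s


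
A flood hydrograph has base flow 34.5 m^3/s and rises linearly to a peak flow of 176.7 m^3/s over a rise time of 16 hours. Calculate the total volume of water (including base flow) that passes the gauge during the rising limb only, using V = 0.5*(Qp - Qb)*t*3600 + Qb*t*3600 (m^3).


V = 0.5*(176.7 - 34.5)*16*3600 + 34.5*16*3600 = 6.0826e+06 m^3


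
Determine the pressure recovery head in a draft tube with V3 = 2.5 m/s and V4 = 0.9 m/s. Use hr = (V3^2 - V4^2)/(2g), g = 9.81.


hr = (2.5^2 - 0.9^2) / (2*9.81) = 0.2773 m


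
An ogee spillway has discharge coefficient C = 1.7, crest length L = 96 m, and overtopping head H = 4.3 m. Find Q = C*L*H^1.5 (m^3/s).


Q = 1.7 * 96 * 4.3^1.5 = 1455.2005 m^3/s


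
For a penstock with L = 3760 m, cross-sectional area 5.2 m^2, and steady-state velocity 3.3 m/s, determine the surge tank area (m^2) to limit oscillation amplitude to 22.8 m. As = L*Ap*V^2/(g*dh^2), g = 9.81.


As = 3760 * 5.2 * 3.3^2 / (9.81 * 22.8^2) = 41.7523 m^2


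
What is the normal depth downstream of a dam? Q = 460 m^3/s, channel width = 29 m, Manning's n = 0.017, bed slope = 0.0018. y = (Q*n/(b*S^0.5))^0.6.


y = (460 * 0.017 / (29 * 0.0018^0.5))^0.6 = 3.0332 m


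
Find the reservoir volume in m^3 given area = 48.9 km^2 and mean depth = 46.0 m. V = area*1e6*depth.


V = 48.9 * 1e6 * 46.0 = 2.2494e+09 m^3


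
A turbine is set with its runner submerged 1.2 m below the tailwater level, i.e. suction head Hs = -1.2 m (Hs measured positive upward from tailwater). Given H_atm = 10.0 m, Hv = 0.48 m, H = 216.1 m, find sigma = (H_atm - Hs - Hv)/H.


sigma = (10.0 - (-1.2) - 0.48) / 216.1 = 0.0496


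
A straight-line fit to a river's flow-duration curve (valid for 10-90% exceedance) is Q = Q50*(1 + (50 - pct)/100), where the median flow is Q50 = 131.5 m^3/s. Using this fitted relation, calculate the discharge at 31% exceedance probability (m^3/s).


Q = 131.5 * (1 + (50 - 31)/100) = 156.4850 m^3/s


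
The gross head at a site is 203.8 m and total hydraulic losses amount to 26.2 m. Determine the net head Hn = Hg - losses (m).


Hn = 203.8 - 26.2 = 177.6000 m


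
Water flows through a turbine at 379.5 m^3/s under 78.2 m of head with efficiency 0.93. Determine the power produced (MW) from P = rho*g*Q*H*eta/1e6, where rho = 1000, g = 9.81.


P = 1000 * 9.81 * 379.5 * 78.2 * 0.93 / 1e6 = 270.7513 MW


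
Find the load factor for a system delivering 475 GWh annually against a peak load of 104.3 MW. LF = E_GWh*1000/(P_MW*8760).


LF = 475 * 1000 / (104.3 * 8760) = 0.5199


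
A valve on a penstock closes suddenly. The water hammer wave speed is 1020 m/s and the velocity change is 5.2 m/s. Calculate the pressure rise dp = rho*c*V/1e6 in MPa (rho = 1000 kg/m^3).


dp = 1000 * 1020 * 5.2 / 1e6 = 5.3040 MPa


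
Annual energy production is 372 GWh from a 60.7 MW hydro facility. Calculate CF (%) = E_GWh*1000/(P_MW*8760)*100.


CF = 372 * 1000 / (60.7 * 8760) * 100 = 69.9601 %


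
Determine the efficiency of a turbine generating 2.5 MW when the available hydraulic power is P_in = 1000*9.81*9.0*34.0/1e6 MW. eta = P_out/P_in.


P_in = 1000 * 9.81 * 9.0 * 34.0 / 1e6 = 3.0019 MW
eta = 2.5 / 3.0019 = 0.8328


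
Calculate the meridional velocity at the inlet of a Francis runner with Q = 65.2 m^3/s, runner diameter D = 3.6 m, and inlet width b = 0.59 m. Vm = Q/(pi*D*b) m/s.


Vm = 65.2 / (pi * 3.6 * 0.59) = 9.7711 m/s


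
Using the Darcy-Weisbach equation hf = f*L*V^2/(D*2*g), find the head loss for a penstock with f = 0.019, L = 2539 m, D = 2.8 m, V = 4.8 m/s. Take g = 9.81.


hf = 0.019 * 2539 * 4.8^2 / (2.8 * 2 * 9.81) = 20.2321 m


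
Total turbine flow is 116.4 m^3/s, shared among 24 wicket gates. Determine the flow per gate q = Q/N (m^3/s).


q = 116.4 / 24 = 4.8500 m^3/s


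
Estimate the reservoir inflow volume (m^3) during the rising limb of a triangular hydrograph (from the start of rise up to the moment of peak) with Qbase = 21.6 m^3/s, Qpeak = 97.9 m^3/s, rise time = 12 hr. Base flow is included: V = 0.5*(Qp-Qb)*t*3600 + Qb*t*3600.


V = 0.5*(97.9 - 21.6)*12*3600 + 21.6*12*3600 = 2.5812e+06 m^3


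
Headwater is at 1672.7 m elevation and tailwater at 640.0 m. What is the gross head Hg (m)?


Hg = 1672.7 - 640.0 = 1032.7000 m


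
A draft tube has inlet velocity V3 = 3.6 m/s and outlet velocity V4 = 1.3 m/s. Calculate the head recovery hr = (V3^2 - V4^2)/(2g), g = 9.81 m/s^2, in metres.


hr = (3.6^2 - 1.3^2) / (2*9.81) = 0.5744 m


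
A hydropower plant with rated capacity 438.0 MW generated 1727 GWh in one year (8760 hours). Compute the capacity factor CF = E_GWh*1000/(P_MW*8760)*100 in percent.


CF = 1727 * 1000 / (438.0 * 8760) * 100 = 45.0105 %


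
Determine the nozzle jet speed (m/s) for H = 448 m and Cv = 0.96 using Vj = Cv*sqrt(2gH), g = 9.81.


Vj = 0.96 * sqrt(2*9.81*448) = 90.0036 m/s


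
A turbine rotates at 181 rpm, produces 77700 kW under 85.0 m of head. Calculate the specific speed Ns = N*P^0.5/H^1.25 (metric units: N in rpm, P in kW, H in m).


Ns = 181 * 77700^0.5 / 85.0^1.25 = 195.4859


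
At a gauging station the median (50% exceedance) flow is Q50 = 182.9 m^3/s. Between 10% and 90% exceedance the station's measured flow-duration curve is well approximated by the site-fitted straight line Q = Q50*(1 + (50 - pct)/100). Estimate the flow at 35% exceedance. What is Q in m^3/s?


Q = 182.9 * (1 + (50 - 35)/100) = 210.3350 m^3/s


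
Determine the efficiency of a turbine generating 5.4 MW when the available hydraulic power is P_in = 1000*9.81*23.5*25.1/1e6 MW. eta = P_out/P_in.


P_in = 1000 * 9.81 * 23.5 * 25.1 / 1e6 = 5.7864 MW
eta = 5.4 / 5.7864 = 0.9332


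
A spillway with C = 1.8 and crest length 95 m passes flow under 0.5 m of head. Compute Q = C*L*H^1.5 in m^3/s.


Q = 1.8 * 95 * 0.5^1.5 = 60.4576 m^3/s


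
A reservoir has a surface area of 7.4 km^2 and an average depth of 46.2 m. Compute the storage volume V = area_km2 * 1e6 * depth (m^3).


V = 7.4 * 1e6 * 46.2 = 3.4188e+08 m^3


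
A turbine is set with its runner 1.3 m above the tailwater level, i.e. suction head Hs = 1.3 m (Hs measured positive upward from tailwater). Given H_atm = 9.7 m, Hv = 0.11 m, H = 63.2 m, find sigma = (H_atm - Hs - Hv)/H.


sigma = (9.7 - 1.3 - 0.11) / 63.2 = 0.1312


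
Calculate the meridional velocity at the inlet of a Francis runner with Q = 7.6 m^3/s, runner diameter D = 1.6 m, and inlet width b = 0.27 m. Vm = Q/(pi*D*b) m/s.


Vm = 7.6 / (pi * 1.6 * 0.27) = 5.5999 m/s


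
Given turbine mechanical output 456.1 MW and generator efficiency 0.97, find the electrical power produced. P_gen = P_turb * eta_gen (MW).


P_gen = 456.1 * 0.97 = 442.4170 MW


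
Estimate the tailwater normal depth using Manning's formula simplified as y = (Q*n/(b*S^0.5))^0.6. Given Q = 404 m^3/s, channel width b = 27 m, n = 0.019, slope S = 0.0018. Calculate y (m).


y = (404 * 0.019 / (27 * 0.0018^0.5))^0.6 = 3.1310 m


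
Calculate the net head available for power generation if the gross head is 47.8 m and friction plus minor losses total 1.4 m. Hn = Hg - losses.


Hn = 47.8 - 1.4 = 46.4000 m


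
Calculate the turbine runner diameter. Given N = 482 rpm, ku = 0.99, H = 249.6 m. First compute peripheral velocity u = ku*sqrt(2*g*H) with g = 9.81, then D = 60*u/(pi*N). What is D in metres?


u = 0.99 * sqrt(2*9.81*249.6) = 69.2799 m/s
D = 60 * 69.2799 / (pi * 482) = 2.7451 m


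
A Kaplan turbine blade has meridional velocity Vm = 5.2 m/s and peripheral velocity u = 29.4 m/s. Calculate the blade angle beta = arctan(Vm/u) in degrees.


beta = arctan(5.2 / 29.4) = 10.0302 degrees


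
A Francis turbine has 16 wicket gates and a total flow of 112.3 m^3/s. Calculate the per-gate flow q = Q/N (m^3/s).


q = 112.3 / 16 = 7.0187 m^3/s


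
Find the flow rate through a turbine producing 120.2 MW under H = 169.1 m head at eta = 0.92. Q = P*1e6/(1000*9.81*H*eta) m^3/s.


Q = 120.2 * 1e6 / (1000 * 9.81 * 169.1 * 0.92) = 78.7597 m^3/s


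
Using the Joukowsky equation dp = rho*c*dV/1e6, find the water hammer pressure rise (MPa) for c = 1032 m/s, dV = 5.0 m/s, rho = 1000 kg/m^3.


dp = 1000 * 1032 * 5.0 / 1e6 = 5.1600 MPa


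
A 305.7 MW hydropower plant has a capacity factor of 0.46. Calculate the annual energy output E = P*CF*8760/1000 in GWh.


E = 305.7 * 0.46 * 8760 / 1000 = 1231.8487 GWh


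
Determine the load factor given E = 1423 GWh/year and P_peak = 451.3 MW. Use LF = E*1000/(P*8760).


LF = 1423 * 1000 / (451.3 * 8760) = 0.3599


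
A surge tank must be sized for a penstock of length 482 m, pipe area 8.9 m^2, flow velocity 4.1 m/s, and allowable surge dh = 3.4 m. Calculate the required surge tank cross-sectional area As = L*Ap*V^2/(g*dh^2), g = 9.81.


As = 482 * 8.9 * 4.1^2 / (9.81 * 3.4^2) = 635.8840 m^2


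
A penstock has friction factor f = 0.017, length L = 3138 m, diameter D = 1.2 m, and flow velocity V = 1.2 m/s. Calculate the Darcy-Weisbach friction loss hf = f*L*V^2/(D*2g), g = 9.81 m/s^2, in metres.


hf = 0.017 * 3138 * 1.2^2 / (1.2 * 2 * 9.81) = 3.2628 m


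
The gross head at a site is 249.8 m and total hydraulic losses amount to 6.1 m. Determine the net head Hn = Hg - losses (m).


Hn = 249.8 - 6.1 = 243.7000 m


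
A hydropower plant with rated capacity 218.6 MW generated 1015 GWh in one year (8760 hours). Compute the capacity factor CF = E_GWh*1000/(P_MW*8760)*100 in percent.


CF = 1015 * 1000 / (218.6 * 8760) * 100 = 53.0044 %


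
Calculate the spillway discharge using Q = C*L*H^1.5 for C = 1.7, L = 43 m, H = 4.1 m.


Q = 1.7 * 43 * 4.1^1.5 = 606.8665 m^3/s


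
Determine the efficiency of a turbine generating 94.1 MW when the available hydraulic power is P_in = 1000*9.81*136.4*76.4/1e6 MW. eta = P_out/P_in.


P_in = 1000 * 9.81 * 136.4 * 76.4 / 1e6 = 102.2296 MW
eta = 94.1 / 102.2296 = 0.9205


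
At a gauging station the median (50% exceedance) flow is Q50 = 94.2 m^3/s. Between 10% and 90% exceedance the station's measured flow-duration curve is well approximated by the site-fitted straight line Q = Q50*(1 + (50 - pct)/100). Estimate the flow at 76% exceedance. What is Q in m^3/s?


Q = 94.2 * (1 + (50 - 76)/100) = 69.7080 m^3/s


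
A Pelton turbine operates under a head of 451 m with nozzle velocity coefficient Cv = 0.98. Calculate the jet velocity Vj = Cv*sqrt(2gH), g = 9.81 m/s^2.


Vj = 0.98 * sqrt(2*9.81*451) = 92.1858 m/s


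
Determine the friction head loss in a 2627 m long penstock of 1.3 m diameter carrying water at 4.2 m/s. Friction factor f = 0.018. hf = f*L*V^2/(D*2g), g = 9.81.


hf = 0.018 * 2627 * 4.2^2 / (1.3 * 2 * 9.81) = 32.7031 m


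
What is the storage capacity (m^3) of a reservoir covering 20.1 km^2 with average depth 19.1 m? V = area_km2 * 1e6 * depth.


V = 20.1 * 1e6 * 19.1 = 3.8391e+08 m^3


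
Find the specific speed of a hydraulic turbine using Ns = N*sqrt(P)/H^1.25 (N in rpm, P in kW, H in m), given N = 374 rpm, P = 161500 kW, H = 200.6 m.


Ns = 374 * 161500^0.5 / 200.6^1.25 = 199.0876


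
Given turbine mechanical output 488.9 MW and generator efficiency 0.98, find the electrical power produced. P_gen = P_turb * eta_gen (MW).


P_gen = 488.9 * 0.98 = 479.1220 MW


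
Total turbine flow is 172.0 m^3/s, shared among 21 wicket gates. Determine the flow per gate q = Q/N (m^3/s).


q = 172.0 / 21 = 8.1905 m^3/s


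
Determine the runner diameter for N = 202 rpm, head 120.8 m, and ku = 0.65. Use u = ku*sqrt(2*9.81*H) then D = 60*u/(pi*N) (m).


u = 0.65 * sqrt(2*9.81*120.8) = 31.6444 m/s
D = 60 * 31.6444 / (pi * 202) = 2.9919 m


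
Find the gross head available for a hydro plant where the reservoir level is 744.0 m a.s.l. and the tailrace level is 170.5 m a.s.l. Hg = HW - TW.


Hg = 744.0 - 170.5 = 573.5000 m


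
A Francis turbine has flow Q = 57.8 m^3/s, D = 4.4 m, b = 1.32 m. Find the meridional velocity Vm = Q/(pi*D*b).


Vm = 57.8 / (pi * 4.4 * 1.32) = 3.1678 m/s


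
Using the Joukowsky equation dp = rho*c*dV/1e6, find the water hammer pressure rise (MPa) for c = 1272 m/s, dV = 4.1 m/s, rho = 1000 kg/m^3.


dp = 1000 * 1272 * 4.1 / 1e6 = 5.2152 MPa


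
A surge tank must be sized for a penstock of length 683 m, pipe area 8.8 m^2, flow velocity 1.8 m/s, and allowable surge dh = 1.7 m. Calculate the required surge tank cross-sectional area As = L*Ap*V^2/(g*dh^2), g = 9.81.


As = 683 * 8.8 * 1.8^2 / (9.81 * 1.7^2) = 686.8811 m^2


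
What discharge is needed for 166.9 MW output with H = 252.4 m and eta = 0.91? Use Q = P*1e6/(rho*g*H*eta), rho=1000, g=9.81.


Q = 166.9 * 1e6 / (1000 * 9.81 * 252.4 * 0.91) = 74.0724 m^3/s


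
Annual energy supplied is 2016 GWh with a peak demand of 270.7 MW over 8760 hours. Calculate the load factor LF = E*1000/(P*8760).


LF = 2016 * 1000 / (270.7 * 8760) = 0.8502


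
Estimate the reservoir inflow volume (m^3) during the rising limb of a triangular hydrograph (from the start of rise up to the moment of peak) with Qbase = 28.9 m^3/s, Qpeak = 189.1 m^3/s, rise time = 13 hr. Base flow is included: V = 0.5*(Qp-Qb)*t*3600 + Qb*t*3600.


V = 0.5*(189.1 - 28.9)*13*3600 + 28.9*13*3600 = 5.1012e+06 m^3


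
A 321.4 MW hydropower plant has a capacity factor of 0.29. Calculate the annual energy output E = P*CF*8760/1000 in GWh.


E = 321.4 * 0.29 * 8760 / 1000 = 816.4846 GWh


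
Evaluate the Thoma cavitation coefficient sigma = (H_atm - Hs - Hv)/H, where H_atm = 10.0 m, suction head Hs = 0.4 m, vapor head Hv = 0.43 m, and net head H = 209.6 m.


sigma = (10.0 - 0.4 - 0.43) / 209.6 = 0.0438


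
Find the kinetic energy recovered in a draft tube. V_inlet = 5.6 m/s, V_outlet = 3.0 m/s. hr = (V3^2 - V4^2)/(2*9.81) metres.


hr = (5.6^2 - 3.0^2) / (2*9.81) = 1.1397 m


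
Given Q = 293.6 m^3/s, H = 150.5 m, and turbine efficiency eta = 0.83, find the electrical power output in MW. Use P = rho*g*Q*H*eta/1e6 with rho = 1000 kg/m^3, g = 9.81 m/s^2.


P = 1000 * 9.81 * 293.6 * 150.5 * 0.83 / 1e6 = 359.7822 MW


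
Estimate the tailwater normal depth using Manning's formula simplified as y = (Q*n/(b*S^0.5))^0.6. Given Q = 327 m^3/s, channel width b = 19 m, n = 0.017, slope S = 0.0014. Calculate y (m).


y = (327 * 0.017 / (19 * 0.0014^0.5))^0.6 = 3.4348 m


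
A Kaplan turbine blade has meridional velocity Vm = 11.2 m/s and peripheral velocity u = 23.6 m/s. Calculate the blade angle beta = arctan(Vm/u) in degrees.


beta = arctan(11.2 / 23.6) = 25.3879 degrees


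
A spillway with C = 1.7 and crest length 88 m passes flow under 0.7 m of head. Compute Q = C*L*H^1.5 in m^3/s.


Q = 1.7 * 88 * 0.7^1.5 = 87.6150 m^3/s


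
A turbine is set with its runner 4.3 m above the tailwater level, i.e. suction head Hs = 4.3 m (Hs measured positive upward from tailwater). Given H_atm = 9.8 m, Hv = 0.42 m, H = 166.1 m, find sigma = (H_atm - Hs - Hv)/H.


sigma = (9.8 - 4.3 - 0.42) / 166.1 = 0.0306


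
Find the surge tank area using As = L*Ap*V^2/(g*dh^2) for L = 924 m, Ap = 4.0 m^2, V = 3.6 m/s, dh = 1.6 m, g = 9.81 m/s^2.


As = 924 * 4.0 * 3.6^2 / (9.81 * 1.6^2) = 1907.3394 m^2


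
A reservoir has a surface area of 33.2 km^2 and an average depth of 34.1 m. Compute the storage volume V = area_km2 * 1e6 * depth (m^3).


V = 33.2 * 1e6 * 34.1 = 1.1321e+09 m^3


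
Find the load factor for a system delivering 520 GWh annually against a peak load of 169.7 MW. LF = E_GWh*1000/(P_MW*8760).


LF = 520 * 1000 / (169.7 * 8760) = 0.3498


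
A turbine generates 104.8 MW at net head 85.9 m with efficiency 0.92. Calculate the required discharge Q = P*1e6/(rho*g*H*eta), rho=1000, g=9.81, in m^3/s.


Q = 104.8 * 1e6 / (1000 * 9.81 * 85.9 * 0.92) = 135.1796 m^3/s


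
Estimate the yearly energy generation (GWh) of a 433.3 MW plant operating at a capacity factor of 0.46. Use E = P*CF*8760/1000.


E = 433.3 * 0.46 * 8760 / 1000 = 1746.0257 GWh


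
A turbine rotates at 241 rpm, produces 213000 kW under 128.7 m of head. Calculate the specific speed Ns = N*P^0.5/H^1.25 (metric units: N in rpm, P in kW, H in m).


Ns = 241 * 213000^0.5 / 128.7^1.25 = 256.5864


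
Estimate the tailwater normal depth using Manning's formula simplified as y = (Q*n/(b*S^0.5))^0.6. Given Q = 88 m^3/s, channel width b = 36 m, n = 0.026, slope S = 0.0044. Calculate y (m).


y = (88 * 0.026 / (36 * 0.0044^0.5))^0.6 = 0.9747 m


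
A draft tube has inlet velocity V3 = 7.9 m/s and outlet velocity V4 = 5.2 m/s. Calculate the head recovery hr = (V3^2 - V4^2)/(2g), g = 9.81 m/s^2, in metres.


hr = (7.9^2 - 5.2^2) / (2*9.81) = 1.8028 m


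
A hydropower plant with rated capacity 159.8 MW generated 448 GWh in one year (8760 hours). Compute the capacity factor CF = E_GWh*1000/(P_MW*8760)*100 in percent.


CF = 448 * 1000 / (159.8 * 8760) * 100 = 32.0035 %


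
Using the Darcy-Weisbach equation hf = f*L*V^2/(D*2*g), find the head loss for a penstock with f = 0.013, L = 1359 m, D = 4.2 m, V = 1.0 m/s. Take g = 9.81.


hf = 0.013 * 1359 * 1.0^2 / (4.2 * 2 * 9.81) = 0.2144 m


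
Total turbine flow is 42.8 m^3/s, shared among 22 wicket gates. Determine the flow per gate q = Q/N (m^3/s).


q = 42.8 / 22 = 1.9455 m^3/s


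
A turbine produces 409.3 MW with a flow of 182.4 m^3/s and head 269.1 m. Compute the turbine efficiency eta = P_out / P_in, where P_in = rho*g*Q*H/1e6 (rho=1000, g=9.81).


P_in = 1000 * 9.81 * 182.4 * 269.1 / 1e6 = 481.5125 MW
eta = 409.3 / 481.5125 = 0.8500


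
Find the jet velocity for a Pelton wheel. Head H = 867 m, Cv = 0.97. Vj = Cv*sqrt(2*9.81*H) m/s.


Vj = 0.97 * sqrt(2*9.81*867) = 126.5117 m/s


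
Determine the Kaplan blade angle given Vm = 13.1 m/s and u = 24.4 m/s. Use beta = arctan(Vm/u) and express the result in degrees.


beta = arctan(13.1 / 24.4) = 28.2307 degrees


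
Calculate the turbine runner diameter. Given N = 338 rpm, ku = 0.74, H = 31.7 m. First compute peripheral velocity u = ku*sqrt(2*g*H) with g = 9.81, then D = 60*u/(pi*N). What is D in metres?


u = 0.74 * sqrt(2*9.81*31.7) = 18.4549 m/s
D = 60 * 18.4549 / (pi * 338) = 1.0428 m


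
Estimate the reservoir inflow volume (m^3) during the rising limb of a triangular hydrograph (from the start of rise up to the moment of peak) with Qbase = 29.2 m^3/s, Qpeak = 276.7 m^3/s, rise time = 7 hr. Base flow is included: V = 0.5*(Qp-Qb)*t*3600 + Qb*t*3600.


V = 0.5*(276.7 - 29.2)*7*3600 + 29.2*7*3600 = 3.8543e+06 m^3


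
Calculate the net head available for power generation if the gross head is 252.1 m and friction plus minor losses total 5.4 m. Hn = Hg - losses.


Hn = 252.1 - 5.4 = 246.7000 m


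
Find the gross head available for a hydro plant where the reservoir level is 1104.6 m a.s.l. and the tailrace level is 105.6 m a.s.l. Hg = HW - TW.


Hg = 1104.6 - 105.6 = 999.0000 m


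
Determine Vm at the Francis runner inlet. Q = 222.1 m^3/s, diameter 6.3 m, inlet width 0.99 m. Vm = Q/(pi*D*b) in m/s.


Vm = 222.1 / (pi * 6.3 * 0.99) = 11.3350 m/s


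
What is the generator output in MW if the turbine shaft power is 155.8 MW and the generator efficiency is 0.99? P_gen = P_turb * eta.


P_gen = 155.8 * 0.99 = 154.2420 MW


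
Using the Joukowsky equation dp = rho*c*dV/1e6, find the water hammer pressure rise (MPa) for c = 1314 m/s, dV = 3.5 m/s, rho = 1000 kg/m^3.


dp = 1000 * 1314 * 3.5 / 1e6 = 4.5990 MPa


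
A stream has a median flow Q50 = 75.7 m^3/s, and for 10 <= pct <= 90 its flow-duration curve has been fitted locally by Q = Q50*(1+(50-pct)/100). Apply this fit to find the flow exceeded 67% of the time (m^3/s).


Q = 75.7 * (1 + (50 - 67)/100) = 62.8310 m^3/s


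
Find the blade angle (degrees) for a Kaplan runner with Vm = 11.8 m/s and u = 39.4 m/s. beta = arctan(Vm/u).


beta = arctan(11.8 / 39.4) = 16.6726 degrees


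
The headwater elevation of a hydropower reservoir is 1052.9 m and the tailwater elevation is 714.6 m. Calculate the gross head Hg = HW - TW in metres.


Hg = 1052.9 - 714.6 = 338.3000 m


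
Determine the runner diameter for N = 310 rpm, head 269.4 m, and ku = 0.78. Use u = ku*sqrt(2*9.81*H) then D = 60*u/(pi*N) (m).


u = 0.78 * sqrt(2*9.81*269.4) = 56.7078 m/s
D = 60 * 56.7078 / (pi * 310) = 3.4937 m


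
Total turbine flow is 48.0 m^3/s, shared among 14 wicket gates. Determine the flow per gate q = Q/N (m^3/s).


q = 48.0 / 14 = 3.4286 m^3/s


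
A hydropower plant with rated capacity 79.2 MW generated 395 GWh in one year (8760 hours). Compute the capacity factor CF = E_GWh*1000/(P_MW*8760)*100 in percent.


CF = 395 * 1000 / (79.2 * 8760) * 100 = 56.9335 %


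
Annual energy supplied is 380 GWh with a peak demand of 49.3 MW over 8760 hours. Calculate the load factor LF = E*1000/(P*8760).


LF = 380 * 1000 / (49.3 * 8760) = 0.8799


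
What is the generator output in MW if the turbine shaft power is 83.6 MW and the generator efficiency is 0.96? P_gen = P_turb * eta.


P_gen = 83.6 * 0.96 = 80.2560 MW


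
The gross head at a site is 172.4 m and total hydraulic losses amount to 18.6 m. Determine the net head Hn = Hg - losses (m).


Hn = 172.4 - 18.6 = 153.8000 m


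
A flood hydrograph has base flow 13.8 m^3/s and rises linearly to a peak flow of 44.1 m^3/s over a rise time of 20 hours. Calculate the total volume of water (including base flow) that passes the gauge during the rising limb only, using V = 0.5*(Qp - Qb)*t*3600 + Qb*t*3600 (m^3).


V = 0.5*(44.1 - 13.8)*20*3600 + 13.8*20*3600 = 2.0844e+06 m^3


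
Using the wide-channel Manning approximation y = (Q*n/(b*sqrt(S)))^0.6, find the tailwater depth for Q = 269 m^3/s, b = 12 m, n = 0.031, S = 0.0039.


y = (269 * 0.031 / (12 * 0.0039^0.5))^0.6 = 4.2446 m


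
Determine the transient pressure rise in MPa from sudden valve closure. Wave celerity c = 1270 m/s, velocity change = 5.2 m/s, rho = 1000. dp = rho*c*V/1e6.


dp = 1000 * 1270 * 5.2 / 1e6 = 6.6040 MPa


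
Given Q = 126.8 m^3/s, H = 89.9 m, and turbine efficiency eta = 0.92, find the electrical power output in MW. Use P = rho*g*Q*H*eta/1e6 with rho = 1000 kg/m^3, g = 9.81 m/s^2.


P = 1000 * 9.81 * 126.8 * 89.9 * 0.92 / 1e6 = 102.8811 MW


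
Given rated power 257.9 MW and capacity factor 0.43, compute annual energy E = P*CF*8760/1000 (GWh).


E = 257.9 * 0.43 * 8760 / 1000 = 971.4577 GWh


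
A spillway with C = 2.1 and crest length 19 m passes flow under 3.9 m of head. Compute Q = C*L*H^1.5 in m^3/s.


Q = 2.1 * 19 * 3.9^1.5 = 307.3051 m^3/s


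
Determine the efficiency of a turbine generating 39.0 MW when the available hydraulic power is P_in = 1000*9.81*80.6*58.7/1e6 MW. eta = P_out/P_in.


P_in = 1000 * 9.81 * 80.6 * 58.7 / 1e6 = 46.4133 MW
eta = 39.0 / 46.4133 = 0.8403


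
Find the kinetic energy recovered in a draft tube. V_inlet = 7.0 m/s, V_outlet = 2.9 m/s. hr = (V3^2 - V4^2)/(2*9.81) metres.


hr = (7.0^2 - 2.9^2) / (2*9.81) = 2.0688 m


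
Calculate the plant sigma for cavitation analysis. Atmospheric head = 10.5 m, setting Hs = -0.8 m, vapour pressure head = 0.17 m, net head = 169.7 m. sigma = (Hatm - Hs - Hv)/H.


sigma = (10.5 - (-0.8) - 0.17) / 169.7 = 0.0656


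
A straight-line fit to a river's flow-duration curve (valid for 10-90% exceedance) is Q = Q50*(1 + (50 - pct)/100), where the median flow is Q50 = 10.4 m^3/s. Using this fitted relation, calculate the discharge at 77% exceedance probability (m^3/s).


Q = 10.4 * (1 + (50 - 77)/100) = 7.5920 m^3/s


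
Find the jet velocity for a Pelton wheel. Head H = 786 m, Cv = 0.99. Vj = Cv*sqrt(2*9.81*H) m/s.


Vj = 0.99 * sqrt(2*9.81*786) = 122.9408 m/s


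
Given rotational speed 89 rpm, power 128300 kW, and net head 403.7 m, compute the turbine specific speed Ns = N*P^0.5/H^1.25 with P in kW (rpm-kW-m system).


Ns = 89 * 128300^0.5 / 403.7^1.25 = 17.6169


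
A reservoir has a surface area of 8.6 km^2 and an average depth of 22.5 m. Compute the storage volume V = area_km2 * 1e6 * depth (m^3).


V = 8.6 * 1e6 * 22.5 = 1.9350e+08 m^3


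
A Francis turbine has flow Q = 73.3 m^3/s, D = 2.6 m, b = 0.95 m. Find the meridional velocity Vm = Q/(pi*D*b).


Vm = 73.3 / (pi * 2.6 * 0.95) = 9.4462 m/s


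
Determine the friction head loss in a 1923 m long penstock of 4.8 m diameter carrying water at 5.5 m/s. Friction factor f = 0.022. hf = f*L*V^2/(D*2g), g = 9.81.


hf = 0.022 * 1923 * 5.5^2 / (4.8 * 2 * 9.81) = 13.5890 m


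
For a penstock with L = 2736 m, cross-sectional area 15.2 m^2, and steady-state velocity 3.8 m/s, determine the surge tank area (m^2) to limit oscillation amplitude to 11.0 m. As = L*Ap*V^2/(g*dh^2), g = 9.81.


As = 2736 * 15.2 * 3.8^2 / (9.81 * 11.0^2) = 505.9091 m^2


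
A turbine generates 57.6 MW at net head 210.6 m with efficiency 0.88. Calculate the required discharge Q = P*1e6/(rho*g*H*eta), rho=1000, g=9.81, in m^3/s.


Q = 57.6 * 1e6 / (1000 * 9.81 * 210.6 * 0.88) = 31.6820 m^3/s


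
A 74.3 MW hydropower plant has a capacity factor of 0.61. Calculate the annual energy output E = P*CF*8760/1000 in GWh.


E = 74.3 * 0.61 * 8760 / 1000 = 397.0295 GWh


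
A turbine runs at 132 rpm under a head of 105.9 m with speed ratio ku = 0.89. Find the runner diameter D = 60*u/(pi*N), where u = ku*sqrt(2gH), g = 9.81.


u = 0.89 * sqrt(2*9.81*105.9) = 40.5684 m/s
D = 60 * 40.5684 / (pi * 132) = 5.8697 m


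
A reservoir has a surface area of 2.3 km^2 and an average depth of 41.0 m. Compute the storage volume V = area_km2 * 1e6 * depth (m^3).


V = 2.3 * 1e6 * 41.0 = 9.4300e+07 m^3


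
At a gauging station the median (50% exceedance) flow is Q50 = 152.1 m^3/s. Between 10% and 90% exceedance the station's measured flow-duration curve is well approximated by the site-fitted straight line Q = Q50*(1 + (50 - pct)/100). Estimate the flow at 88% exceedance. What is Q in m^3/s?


Q = 152.1 * (1 + (50 - 88)/100) = 94.3020 m^3/s


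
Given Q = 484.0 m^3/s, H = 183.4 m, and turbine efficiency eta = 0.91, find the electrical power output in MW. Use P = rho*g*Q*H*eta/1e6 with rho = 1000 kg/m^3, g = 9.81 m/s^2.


P = 1000 * 9.81 * 484.0 * 183.4 * 0.91 / 1e6 = 792.4194 MW


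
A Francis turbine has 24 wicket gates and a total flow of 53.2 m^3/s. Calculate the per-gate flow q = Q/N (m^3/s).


q = 53.2 / 24 = 2.2167 m^3/s


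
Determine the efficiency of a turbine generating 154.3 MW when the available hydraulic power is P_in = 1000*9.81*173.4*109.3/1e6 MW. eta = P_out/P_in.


P_in = 1000 * 9.81 * 173.4 * 109.3 / 1e6 = 185.9252 MW
eta = 154.3 / 185.9252 = 0.8299


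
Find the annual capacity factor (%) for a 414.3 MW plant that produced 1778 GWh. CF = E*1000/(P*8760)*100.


CF = 1778 * 1000 / (414.3 * 8760) * 100 = 48.9906 %


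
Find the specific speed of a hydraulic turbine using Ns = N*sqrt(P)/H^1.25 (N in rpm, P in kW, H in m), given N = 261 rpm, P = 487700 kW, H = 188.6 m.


Ns = 261 * 487700^0.5 / 188.6^1.25 = 260.7893


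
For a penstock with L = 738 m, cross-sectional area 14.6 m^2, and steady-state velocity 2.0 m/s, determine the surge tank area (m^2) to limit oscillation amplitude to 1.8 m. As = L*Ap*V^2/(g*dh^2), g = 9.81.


As = 738 * 14.6 * 2.0^2 / (9.81 * 1.8^2) = 1355.9860 m^2


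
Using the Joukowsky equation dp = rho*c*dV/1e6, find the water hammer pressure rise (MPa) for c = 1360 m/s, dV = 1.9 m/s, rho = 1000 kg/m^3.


dp = 1000 * 1360 * 1.9 / 1e6 = 2.5840 MPa


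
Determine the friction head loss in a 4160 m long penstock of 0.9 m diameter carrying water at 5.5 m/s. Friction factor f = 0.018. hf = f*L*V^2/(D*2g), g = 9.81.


hf = 0.018 * 4160 * 5.5^2 / (0.9 * 2 * 9.81) = 128.2773 m


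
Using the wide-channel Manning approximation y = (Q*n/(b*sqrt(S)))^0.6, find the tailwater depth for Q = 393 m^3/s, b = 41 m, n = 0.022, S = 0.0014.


y = (393 * 0.022 / (41 * 0.0014^0.5))^0.6 = 2.8222 m


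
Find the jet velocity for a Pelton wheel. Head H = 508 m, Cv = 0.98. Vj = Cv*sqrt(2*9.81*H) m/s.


Vj = 0.98 * sqrt(2*9.81*508) = 97.8380 m/s


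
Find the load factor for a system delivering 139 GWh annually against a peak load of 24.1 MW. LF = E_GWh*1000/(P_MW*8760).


LF = 139 * 1000 / (24.1 * 8760) = 0.6584


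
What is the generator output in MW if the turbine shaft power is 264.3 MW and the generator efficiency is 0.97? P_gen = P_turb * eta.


P_gen = 264.3 * 0.97 = 256.3710 MW


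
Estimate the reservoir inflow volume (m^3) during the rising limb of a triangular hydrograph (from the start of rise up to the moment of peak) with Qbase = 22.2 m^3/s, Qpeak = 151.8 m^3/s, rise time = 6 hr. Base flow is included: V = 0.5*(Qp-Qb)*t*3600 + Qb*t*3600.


V = 0.5*(151.8 - 22.2)*6*3600 + 22.2*6*3600 = 1.8792e+06 m^3


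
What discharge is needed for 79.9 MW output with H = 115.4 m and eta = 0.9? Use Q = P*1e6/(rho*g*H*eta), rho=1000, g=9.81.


Q = 79.9 * 1e6 / (1000 * 9.81 * 115.4 * 0.9) = 78.4205 m^3/s


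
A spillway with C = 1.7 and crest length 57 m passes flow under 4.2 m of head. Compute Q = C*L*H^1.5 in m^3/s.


Q = 1.7 * 57 * 4.2^1.5 = 834.0608 m^3/s


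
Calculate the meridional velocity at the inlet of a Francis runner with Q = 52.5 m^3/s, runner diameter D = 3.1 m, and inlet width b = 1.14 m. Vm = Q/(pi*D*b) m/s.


Vm = 52.5 / (pi * 3.1 * 1.14) = 4.7287 m/s


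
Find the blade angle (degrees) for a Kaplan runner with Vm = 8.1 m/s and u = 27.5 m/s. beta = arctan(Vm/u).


beta = arctan(8.1 / 27.5) = 16.4121 degrees


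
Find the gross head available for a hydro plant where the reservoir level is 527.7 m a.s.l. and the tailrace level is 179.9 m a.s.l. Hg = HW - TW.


Hg = 527.7 - 179.9 = 347.8000 m


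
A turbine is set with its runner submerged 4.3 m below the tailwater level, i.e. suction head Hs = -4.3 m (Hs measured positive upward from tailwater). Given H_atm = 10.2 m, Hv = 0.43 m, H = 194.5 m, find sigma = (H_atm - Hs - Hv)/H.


sigma = (10.2 - (-4.3) - 0.43) / 194.5 = 0.0723


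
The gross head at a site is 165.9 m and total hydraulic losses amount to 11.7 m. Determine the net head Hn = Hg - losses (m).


Hn = 165.9 - 11.7 = 154.2000 m


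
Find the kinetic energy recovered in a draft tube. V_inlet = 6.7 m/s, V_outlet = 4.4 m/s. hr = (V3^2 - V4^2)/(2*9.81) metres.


hr = (6.7^2 - 4.4^2) / (2*9.81) = 1.3012 m


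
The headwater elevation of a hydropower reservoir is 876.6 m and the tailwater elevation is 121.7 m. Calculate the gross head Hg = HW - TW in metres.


Hg = 876.6 - 121.7 = 754.9000 m


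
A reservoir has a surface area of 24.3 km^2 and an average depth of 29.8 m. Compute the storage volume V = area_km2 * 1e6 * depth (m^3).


V = 24.3 * 1e6 * 29.8 = 7.2414e+08 m^3


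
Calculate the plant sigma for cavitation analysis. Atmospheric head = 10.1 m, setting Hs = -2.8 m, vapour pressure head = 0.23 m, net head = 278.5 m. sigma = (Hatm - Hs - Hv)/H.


sigma = (10.1 - (-2.8) - 0.23) / 278.5 = 0.0455


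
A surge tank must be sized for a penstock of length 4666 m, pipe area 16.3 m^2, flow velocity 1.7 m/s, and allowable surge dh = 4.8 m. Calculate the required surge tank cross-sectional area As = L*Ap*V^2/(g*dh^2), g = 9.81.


As = 4666 * 16.3 * 1.7^2 / (9.81 * 4.8^2) = 972.4756 m^2


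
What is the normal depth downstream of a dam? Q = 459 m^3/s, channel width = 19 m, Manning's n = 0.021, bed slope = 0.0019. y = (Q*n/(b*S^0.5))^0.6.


y = (459 * 0.021 / (19 * 0.0019^0.5))^0.6 = 4.3605 m


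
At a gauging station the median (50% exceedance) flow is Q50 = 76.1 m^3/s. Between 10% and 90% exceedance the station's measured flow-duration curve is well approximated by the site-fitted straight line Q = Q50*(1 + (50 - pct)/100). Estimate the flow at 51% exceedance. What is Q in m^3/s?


Q = 76.1 * (1 + (50 - 51)/100) = 75.3390 m^3/s


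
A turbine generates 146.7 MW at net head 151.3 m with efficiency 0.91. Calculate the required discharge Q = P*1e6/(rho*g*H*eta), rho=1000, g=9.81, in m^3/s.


Q = 146.7 * 1e6 / (1000 * 9.81 * 151.3 * 0.91) = 108.6127 m^3/s


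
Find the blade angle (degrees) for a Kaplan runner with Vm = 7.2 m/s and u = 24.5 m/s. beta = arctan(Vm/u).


beta = arctan(7.2 / 24.5) = 16.3769 degrees


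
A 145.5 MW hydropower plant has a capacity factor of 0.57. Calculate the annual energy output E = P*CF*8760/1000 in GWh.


E = 145.5 * 0.57 * 8760 / 1000 = 726.5106 GWh


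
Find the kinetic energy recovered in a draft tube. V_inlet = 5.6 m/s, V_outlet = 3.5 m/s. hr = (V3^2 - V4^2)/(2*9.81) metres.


hr = (5.6^2 - 3.5^2) / (2*9.81) = 0.9740 m


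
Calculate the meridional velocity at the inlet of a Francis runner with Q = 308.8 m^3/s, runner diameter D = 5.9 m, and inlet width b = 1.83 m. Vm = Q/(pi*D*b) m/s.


Vm = 308.8 / (pi * 5.9 * 1.83) = 9.1038 m/s


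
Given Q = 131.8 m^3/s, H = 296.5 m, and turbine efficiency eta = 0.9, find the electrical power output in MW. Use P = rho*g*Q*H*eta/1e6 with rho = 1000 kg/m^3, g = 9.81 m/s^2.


P = 1000 * 9.81 * 131.8 * 296.5 * 0.9 / 1e6 = 345.0258 MW


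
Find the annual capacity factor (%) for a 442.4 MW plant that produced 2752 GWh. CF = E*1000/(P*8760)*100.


CF = 2752 * 1000 / (442.4 * 8760) * 100 = 71.0116 %


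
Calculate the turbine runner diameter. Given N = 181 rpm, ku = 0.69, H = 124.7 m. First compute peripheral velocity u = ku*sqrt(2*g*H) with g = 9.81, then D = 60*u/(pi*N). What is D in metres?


u = 0.69 * sqrt(2*9.81*124.7) = 34.1296 m/s
D = 60 * 34.1296 / (pi * 181) = 3.6013 m


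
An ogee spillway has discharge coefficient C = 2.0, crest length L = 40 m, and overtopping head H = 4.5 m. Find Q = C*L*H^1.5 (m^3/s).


Q = 2.0 * 40 * 4.5^1.5 = 763.6753 m^3/s


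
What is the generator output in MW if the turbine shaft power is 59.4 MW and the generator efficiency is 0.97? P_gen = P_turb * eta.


P_gen = 59.4 * 0.97 = 57.6180 MW


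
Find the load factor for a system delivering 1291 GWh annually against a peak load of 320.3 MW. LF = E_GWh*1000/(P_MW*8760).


LF = 1291 * 1000 / (320.3 * 8760) = 0.4601


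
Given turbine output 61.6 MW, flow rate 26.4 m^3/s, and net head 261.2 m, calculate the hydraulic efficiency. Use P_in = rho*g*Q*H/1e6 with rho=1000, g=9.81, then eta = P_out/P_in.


P_in = 1000 * 9.81 * 26.4 * 261.2 / 1e6 = 67.6466 MW
eta = 61.6 / 67.6466 = 0.9106


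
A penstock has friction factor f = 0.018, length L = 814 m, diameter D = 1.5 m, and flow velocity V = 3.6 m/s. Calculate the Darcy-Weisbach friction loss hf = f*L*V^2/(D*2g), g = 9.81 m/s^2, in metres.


hf = 0.018 * 814 * 3.6^2 / (1.5 * 2 * 9.81) = 6.4523 m


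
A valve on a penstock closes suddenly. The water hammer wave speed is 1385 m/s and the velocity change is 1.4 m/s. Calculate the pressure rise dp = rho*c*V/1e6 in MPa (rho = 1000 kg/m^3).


dp = 1000 * 1385 * 1.4 / 1e6 = 1.9390 MPa


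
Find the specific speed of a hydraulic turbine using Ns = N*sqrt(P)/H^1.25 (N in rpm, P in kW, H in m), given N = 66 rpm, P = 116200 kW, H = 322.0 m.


Ns = 66 * 116200^0.5 / 322.0^1.25 = 16.4940


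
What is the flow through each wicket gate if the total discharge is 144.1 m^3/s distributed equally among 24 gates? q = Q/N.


q = 144.1 / 24 = 6.0042 m^3/s


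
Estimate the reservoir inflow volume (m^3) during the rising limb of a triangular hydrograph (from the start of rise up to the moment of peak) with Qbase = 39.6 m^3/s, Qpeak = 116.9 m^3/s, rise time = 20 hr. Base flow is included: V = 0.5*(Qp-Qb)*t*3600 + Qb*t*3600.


V = 0.5*(116.9 - 39.6)*20*3600 + 39.6*20*3600 = 5.6340e+06 m^3


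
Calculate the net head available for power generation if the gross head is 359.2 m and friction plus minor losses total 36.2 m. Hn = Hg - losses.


Hn = 359.2 - 36.2 = 323.0000 m


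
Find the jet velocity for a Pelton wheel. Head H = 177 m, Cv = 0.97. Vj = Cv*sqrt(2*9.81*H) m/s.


Vj = 0.97 * sqrt(2*9.81*177) = 57.1621 m/s


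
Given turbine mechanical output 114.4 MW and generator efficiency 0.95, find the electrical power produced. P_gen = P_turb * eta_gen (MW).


P_gen = 114.4 * 0.95 = 108.6800 MW


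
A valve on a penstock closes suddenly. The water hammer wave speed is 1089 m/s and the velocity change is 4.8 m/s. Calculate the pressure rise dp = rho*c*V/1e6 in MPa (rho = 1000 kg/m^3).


dp = 1000 * 1089 * 4.8 / 1e6 = 5.2272 MPa


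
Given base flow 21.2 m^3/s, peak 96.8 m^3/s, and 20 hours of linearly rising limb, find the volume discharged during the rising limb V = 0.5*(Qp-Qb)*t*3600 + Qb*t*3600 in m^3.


V = 0.5*(96.8 - 21.2)*20*3600 + 21.2*20*3600 = 4.2480e+06 m^3


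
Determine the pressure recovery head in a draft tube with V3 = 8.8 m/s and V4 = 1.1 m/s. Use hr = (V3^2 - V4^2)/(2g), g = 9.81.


hr = (8.8^2 - 1.1^2) / (2*9.81) = 3.8853 m


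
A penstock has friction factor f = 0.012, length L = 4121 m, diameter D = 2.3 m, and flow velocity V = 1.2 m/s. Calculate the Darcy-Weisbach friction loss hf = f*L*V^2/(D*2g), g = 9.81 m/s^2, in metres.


hf = 0.012 * 4121 * 1.2^2 / (2.3 * 2 * 9.81) = 1.5780 m


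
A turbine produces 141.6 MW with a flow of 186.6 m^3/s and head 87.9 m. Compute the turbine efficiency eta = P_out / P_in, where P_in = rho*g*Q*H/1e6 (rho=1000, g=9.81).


P_in = 1000 * 9.81 * 186.6 * 87.9 / 1e6 = 160.9050 MW
eta = 141.6 / 160.9050 = 0.8800


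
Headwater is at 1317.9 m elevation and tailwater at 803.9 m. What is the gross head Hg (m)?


Hg = 1317.9 - 803.9 = 514.0000 m


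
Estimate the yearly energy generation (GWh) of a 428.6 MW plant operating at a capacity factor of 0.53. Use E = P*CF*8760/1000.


E = 428.6 * 0.53 * 8760 / 1000 = 1989.9041 GWh


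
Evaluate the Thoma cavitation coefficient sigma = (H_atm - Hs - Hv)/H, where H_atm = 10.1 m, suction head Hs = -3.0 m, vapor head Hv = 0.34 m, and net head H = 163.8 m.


sigma = (10.1 - (-3.0) - 0.34) / 163.8 = 0.0779


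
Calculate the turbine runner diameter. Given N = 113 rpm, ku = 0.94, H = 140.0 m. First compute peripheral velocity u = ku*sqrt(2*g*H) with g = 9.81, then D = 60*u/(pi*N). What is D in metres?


u = 0.94 * sqrt(2*9.81*140.0) = 49.2653 m/s
D = 60 * 49.2653 / (pi * 113) = 8.3265 m


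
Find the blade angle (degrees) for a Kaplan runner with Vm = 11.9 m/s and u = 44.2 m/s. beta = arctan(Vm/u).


beta = arctan(11.9 / 44.2) = 15.0685 degrees


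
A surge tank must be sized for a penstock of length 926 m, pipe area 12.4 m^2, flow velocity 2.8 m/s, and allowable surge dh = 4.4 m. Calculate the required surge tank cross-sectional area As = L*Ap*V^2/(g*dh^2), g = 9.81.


As = 926 * 12.4 * 2.8^2 / (9.81 * 4.4^2) = 473.9957 m^2


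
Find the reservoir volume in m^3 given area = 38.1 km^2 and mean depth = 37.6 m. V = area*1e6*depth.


V = 38.1 * 1e6 * 37.6 = 1.4326e+09 m^3


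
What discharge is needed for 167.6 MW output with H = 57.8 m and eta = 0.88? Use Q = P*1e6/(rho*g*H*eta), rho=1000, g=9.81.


Q = 167.6 * 1e6 / (1000 * 9.81 * 57.8 * 0.88) = 335.8880 m^3/s


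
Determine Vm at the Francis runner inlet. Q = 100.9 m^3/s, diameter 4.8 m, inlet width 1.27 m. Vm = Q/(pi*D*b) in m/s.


Vm = 100.9 / (pi * 4.8 * 1.27) = 5.2686 m/s


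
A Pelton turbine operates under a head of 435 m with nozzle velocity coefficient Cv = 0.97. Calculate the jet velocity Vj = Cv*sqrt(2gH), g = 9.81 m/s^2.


Vj = 0.97 * sqrt(2*9.81*435) = 89.6119 m/s


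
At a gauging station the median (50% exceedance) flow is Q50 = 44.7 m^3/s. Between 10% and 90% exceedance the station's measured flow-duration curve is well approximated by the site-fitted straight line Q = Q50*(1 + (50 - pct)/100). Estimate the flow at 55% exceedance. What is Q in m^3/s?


Q = 44.7 * (1 + (50 - 55)/100) = 42.4650 m^3/s
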